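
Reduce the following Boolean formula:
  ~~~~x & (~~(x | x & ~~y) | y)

x

~~~~x & (~~(x | x & ~~y) | y)
= ~~~~x & (x | x & ~~y | y)   — double negation
= ~~x & (x | x & ~~y | y)   — double negation
= ~~x & (x | x & y | y)   — double negation
= x & (x | x & y | y)   — double negation
= x & (x | y)   — absorption
= x   — absorption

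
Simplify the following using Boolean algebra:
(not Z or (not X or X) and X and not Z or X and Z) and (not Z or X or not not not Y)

(not Z or (not X or X) and X and not Z or X and Z) and (not Z or X or not not not Y)
= (not Z or (not X or X) and X and not Z or X and Z) and (not Z or X or not Y)   [double negation]
= (not Z or X and not Z or X and Z) and (not Z or X or not Y)   [complement / identity]
= (not Z or X) and (not Z or X or not Y)   [distribution]
= not Z or X   [absorption]

not Z or X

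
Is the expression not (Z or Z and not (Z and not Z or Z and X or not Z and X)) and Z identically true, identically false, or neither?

not (Z or Z and not (Z and not Z or Z and X or not Z and X)) and Z
= not (Z or Z and not (Z and not Z or X)) and Z
= not (Z or Z and not X) and Z
= not Z and Z
= False

identically false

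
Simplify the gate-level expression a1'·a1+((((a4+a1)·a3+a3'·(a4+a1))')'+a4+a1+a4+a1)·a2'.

(a4+a1)·a2'

a1'·a1+((((a4+a1)·a3+a3'·(a4+a1))')'+a4+a1+a4+a1)·a2'
= a1'·a1+(((a4+a1)')'+a4+a1+a4+a1)·a2'
= a1'·a1+(a4+a1+a4+a1+a4+a1)·a2'
= (a4+a1+a4+a1+a4+a1)·a2'
= (a4+a1+a4+a1)·a2'
= (a4+a1)·a2'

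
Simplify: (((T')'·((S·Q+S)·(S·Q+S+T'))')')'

T·S'

(((T')'·((S·Q+S)·(S·Q+S+T'))')')'
= (((T')'·(S·Q+S)')')'   — absorption
= (T')'·(S·Q+S)'   — double negation
= T·(S·Q+S)'   — double negation
= T·S'   — absorption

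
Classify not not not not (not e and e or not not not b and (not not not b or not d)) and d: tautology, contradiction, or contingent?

not not not not (not e and e or not not not b and (not not not b or not d)) and d
= not not (not e and e or not not not b and (not not not b or not d)) and d
= not not (not e and e or not not not b) and d
= not not not not not b and d
= not not not b and d
= not b and d
This depends on b, d, so it is not a constant.

contingent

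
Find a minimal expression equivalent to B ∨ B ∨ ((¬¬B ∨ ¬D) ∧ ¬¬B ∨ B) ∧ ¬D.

B ∨ B ∨ ((¬¬B ∨ ¬D) ∧ ¬¬B ∨ B) ∧ ¬D
= B ∨ B ∨ (¬¬B ∨ B) ∧ ¬D   — absorption
= B ∨ B ∨ (B ∨ B) ∧ ¬D   — double negation
= B ∨ B   — absorption
= B   — idempotence

B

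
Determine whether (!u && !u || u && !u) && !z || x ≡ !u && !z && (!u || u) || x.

E1: (!u && !u || u && !u) && !z || x
    = !u && !z || x
E2: !u && !z && (!u || u) || x
    = !u && !z || x
Both reduce to !u && !z || x, so they are equivalent.

Yes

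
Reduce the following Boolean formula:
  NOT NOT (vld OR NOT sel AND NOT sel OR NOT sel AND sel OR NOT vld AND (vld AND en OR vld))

NOT NOT (vld OR NOT sel AND NOT sel OR NOT sel AND sel OR NOT vld AND (vld AND en OR vld))
= NOT NOT (vld OR NOT sel AND NOT sel OR NOT sel AND sel OR NOT vld AND vld)   — absorption
= NOT NOT (vld OR NOT sel OR NOT vld AND vld)   — distribution
= NOT NOT (vld OR NOT sel)   — complement / identity
= vld OR NOT sel   — double negation

vld OR NOT sel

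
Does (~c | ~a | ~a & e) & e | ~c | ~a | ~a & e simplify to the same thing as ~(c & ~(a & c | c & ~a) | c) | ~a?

Yes

E1: (~c | ~a | ~a & e) & e | ~c | ~a | ~a & e
    = ~c | ~a | ~a & e
    = ~c | ~a
E2: ~(c & ~(a & c | c & ~a) | c) | ~a
    = ~(c & ~c | c) | ~a
    = ~c | ~a
Both reduce to ~c | ~a, so they are equivalent.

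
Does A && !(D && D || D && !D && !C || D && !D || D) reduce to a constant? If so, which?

no

A && !(D && D || D && !D && !C || D && !D || D)
= A && !(D && D || D && !D || D)   (absorption)
= A && !(D || D)   (distribution)
= A && !D   (idempotence)
This depends on A, D, so it is not a constant.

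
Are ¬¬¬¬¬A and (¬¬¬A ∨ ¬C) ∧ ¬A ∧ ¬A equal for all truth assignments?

E1: ¬¬¬¬¬A
    = ¬¬¬A   — double negation
    = ¬A   — double negation
E2: (¬¬¬A ∨ ¬C) ∧ ¬A ∧ ¬A
    = (¬A ∨ ¬C) ∧ ¬A ∧ ¬A   — double negation
    = (¬A ∨ ¬C) ∧ ¬A   — idempotence
    = ¬A   — absorption
Both reduce to ¬A, so they are equivalent.

Yes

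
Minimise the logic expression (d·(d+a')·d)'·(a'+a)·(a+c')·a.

(d·(d+a')·d)'·(a'+a)·(a+c')·a
= (d·(d+a')·d)'·(a+c')·a   — complement / identity
= (d·(d+a')·d)'·a   — absorption
= (d·d)'·a   — absorption
= d'·a   — idempotence

d'·a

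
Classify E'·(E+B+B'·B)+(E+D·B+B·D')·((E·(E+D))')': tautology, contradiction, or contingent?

contingent

E'·(E+B+B'·B)+(E+D·B+B·D')·((E·(E+D))')'
= E'·(E+B)+(E+D·B+B·D')·((E·(E+D))')'   — complement / identity
= E'·(E+B)+(E+D·B+B·D')·E·(E+D)   — double negation
= E'·(E+B)+(E+D·B+B·D')·E   — absorption
= E'·(E+B)+(E+B)·E   — distribution
= E+B   — distribution
This depends on B, E, so it is not a constant.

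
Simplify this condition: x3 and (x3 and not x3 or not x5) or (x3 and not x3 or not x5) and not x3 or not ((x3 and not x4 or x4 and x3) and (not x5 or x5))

x3 and (x3 and not x3 or not x5) or (x3 and not x3 or not x5) and not x3 or not ((x3 and not x4 or x4 and x3) and (not x5 or x5))
= x3 and not x3 or not x5 or not ((x3 and not x4 or x4 and x3) and (not x5 or x5))
= x3 and not x3 or not x5 or not (x3 and (not x5 or x5))
= x3 and not x3 or not x5 or not x3
= not x5 or not x3

not x5 or not x3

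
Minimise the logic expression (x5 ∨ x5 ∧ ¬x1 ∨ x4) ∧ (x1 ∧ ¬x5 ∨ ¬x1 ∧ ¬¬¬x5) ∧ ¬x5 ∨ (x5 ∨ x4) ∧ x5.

x5 ∨ x4

(x5 ∨ x5 ∧ ¬x1 ∨ x4) ∧ (x1 ∧ ¬x5 ∨ ¬x1 ∧ ¬¬¬x5) ∧ ¬x5 ∨ (x5 ∨ x4) ∧ x5
= (x5 ∨ x5 ∧ ¬x1 ∨ x4) ∧ (x1 ∧ ¬x5 ∨ ¬x1 ∧ ¬x5) ∧ ¬x5 ∨ (x5 ∨ x4) ∧ x5   (double negation)
= (x5 ∨ x5 ∧ ¬x1 ∨ x4) ∧ ¬x5 ∧ ¬x5 ∨ (x5 ∨ x4) ∧ x5   (distribution)
= (x5 ∨ x4) ∧ ¬x5 ∧ ¬x5 ∨ (x5 ∨ x4) ∧ x5   (absorption)
= (x5 ∨ x4) ∧ ¬x5 ∨ (x5 ∨ x4) ∧ x5   (idempotence)
= x5 ∨ x4   (distribution)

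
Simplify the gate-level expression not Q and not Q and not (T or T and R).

not Q and not T

not Q and not Q and not (T or T and R)
= not Q and not (T or T and R)   [idempotence]
= not Q and not T   [absorption]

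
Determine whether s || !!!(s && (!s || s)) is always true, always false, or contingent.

always true

s || !!!(s && (!s || s))
= s || !(s && (!s || s))   — double negation
= s || !s   — complement / identity
= true   — complement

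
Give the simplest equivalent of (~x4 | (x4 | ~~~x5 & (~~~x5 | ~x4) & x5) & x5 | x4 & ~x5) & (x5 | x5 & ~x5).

x5

(~x4 | (x4 | ~~~x5 & (~~~x5 | ~x4) & x5) & x5 | x4 & ~x5) & (x5 | x5 & ~x5)
= (~x4 | (x4 | ~~~x5 & x5) & x5 | x4 & ~x5) & (x5 | x5 & ~x5)   — absorption
= (~x4 | (x4 | ~x5 & x5) & x5 | x4 & ~x5) & (x5 | x5 & ~x5)   — double negation
= (~x4 | x4 & x5 | x4 & ~x5) & (x5 | x5 & ~x5)   — complement / identity
= (~x4 | x4) & (x5 | x5 & ~x5)   — distribution
= (~x4 | x4) & x5   — complement / identity
= x5   — complement / identity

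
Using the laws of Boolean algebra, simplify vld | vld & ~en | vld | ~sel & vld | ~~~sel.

vld | ~sel

vld | vld & ~en | vld | ~sel & vld | ~~~sel
= vld | vld & ~en | vld | ~sel & vld | ~sel   (double negation)
= vld | vld & ~en | vld | ~sel   (absorption)
= vld | vld | ~sel   (absorption)
= vld | ~sel   (idempotence)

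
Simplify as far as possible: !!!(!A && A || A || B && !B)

!A

!!!(!A && A || A || B && !B)
= !!!(!A && A || A)   (complement / identity)
= !(!A && A || A)   (double negation)
= !A   (complement / identity)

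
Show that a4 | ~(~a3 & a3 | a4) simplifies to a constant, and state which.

1

a4 | ~(~a3 & a3 | a4)
= a4 | ~a4
= 1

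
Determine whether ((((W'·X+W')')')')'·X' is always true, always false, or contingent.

((((W'·X+W')')')')'·X'
= ((W'·X+W')')'·X'   — double negation
= ((W')')'·X'   — absorption
= W'·X'   — double negation
This depends on W, X, so it is not a constant.

contingent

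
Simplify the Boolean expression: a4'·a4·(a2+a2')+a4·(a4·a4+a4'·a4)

a4'·a4·(a2+a2')+a4·(a4·a4+a4'·a4)
= a4'·a4+a4·(a4·a4+a4'·a4)
= a4'·a4+a4·a4
= a4

a4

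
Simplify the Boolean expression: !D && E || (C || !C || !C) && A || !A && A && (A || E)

!D && E || (C || !C || !C) && A || !A && A && (A || E)
= !D && E || (C || !C || !C) && A || !A && A   — absorption
= !D && E || (C || !C || !C) && A   — complement / identity
= !D && E || (C || !C) && A   — idempotence
= !D && E || A   — complement / identity

!D && E || A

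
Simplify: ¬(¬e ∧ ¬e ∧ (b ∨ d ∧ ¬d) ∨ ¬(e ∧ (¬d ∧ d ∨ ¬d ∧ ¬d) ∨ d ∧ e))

e

¬(¬e ∧ ¬e ∧ (b ∨ d ∧ ¬d) ∨ ¬(e ∧ (¬d ∧ d ∨ ¬d ∧ ¬d) ∨ d ∧ e))
= ¬(¬e ∧ (b ∨ d ∧ ¬d) ∨ ¬(e ∧ (¬d ∧ d ∨ ¬d ∧ ¬d) ∨ d ∧ e))   [idempotence]
= ¬(¬e ∧ (b ∨ d ∧ ¬d) ∨ ¬(e ∧ ¬d ∨ d ∧ e))   [distribution]
= ¬(¬e ∧ (b ∨ d ∧ ¬d) ∨ ¬e)   [distribution]
= ¬(¬e ∧ b ∨ ¬e)   [complement / identity]
= ¬¬e   [absorption]
= e   [double negation]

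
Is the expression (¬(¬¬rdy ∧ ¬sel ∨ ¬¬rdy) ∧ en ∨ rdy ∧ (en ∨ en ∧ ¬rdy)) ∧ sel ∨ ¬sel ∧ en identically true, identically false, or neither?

(¬(¬¬rdy ∧ ¬sel ∨ ¬¬rdy) ∧ en ∨ rdy ∧ (en ∨ en ∧ ¬rdy)) ∧ sel ∨ ¬sel ∧ en
= (¬(¬¬rdy ∧ ¬sel ∨ ¬¬rdy) ∧ en ∨ rdy ∧ en) ∧ sel ∨ ¬sel ∧ en
= (¬¬¬rdy ∧ en ∨ rdy ∧ en) ∧ sel ∨ ¬sel ∧ en
= (¬rdy ∧ en ∨ rdy ∧ en) ∧ sel ∨ ¬sel ∧ en
= en ∧ sel ∨ ¬sel ∧ en
= en
This depends on en, so it is not a constant.

neither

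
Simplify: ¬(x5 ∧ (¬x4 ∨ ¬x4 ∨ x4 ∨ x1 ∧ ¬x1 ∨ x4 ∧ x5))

¬x5

¬(x5 ∧ (¬x4 ∨ ¬x4 ∨ x4 ∨ x1 ∧ ¬x1 ∨ x4 ∧ x5))
= ¬(x5 ∧ (¬x4 ∨ ¬x4 ∨ x4 ∨ x4 ∧ x5))
= ¬(x5 ∧ (¬x4 ∨ ¬x4 ∨ x4))
= ¬(x5 ∧ (¬x4 ∨ x4))
= ¬x5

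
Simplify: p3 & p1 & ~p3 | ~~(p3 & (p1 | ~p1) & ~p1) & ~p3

p3 & p1 & ~p3 | ~~(p3 & (p1 | ~p1) & ~p1) & ~p3
= p3 & p1 & ~p3 | p3 & (p1 | ~p1) & ~p1 & ~p3
= p3 & p1 & ~p3 | p3 & ~p1 & ~p3
= (p3 & p1 | p3 & ~p1) & ~p3
= p3 & ~p3
= 0

0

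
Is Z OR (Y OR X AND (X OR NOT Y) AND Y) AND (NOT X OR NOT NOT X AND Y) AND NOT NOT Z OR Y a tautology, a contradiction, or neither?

Z OR (Y OR X AND (X OR NOT Y) AND Y) AND (NOT X OR NOT NOT X AND Y) AND NOT NOT Z OR Y
= Z OR (Y OR X AND (X OR NOT Y) AND Y) AND (NOT X OR X AND Y) AND NOT NOT Z OR Y
= Z OR (Y OR X AND Y) AND (NOT X OR X AND Y) AND NOT NOT Z OR Y
= Z OR (Y AND NOT X OR X AND Y) AND NOT NOT Z OR Y
= Z OR (Y AND NOT X OR X AND Y) AND Z OR Y
= Z OR Y AND Z OR Y
= Z OR Y
This depends on Y, Z, so it is not a constant.

neither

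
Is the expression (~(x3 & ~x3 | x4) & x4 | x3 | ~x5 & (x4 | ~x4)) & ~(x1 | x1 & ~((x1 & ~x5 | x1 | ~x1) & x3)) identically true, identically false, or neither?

(~(x3 & ~x3 | x4) & x4 | x3 | ~x5 & (x4 | ~x4)) & ~(x1 | x1 & ~((x1 & ~x5 | x1 | ~x1) & x3))
= (~(x3 & ~x3 | x4) & x4 | x3 | ~x5 & (x4 | ~x4)) & ~(x1 | x1 & ~((x1 | ~x1) & x3))   (absorption)
= (~(x3 & ~x3 | x4) & x4 | x3 | ~x5) & ~(x1 | x1 & ~((x1 | ~x1) & x3))   (complement / identity)
= (~x4 & x4 | x3 | ~x5) & ~(x1 | x1 & ~((x1 | ~x1) & x3))   (complement / identity)
= (~x4 & x4 | x3 | ~x5) & ~(x1 | x1 & ~x3)   (complement / identity)
= (x3 | ~x5) & ~(x1 | x1 & ~x3)   (complement / identity)
= (x3 | ~x5) & ~x1   (absorption)
This depends on x1, x3, x5, so it is not a constant.

neither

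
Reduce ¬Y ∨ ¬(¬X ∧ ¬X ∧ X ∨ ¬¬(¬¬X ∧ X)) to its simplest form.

¬Y ∨ ¬X

¬Y ∨ ¬(¬X ∧ ¬X ∧ X ∨ ¬¬(¬¬X ∧ X))
= ¬Y ∨ ¬(¬X ∧ ¬X ∧ X ∨ ¬¬(X ∧ X))   (double negation)
= ¬Y ∨ ¬(¬X ∧ X ∨ ¬¬(X ∧ X))   (idempotence)
= ¬Y ∨ ¬(¬X ∧ X ∨ X ∧ X)   (double negation)
= ¬Y ∨ ¬X   (distribution)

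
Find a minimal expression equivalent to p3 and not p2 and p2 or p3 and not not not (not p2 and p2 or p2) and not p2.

p3 and not p2

p3 and not p2 and p2 or p3 and not not not (not p2 and p2 or p2) and not p2
= p3 and not p2 and p2 or p3 and not (not p2 and p2 or p2) and not p2   [double negation]
= p3 and not p2 and p2 or p3 and not p2 and not p2   [complement / identity]
= p3 and not p2   [distribution]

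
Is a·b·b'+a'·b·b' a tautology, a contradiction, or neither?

contradiction

a·b·b'+a'·b·b'
= b·b'
= 0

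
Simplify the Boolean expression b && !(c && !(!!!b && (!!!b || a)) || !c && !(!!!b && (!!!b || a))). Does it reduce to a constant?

false

b && !(c && !(!!!b && (!!!b || a)) || !c && !(!!!b && (!!!b || a)))
= b && !!(!!!b && (!!!b || a))   [distribution]
= b && !!!!!b   [absorption]
= b && !!!b   [double negation]
= b && !b   [double negation]
= false   [complement]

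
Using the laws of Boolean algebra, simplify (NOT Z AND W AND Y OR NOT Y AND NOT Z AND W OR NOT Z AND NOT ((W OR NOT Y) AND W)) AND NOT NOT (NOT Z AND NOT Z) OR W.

NOT Z OR W

(NOT Z AND W AND Y OR NOT Y AND NOT Z AND W OR NOT Z AND NOT ((W OR NOT Y) AND W)) AND NOT NOT (NOT Z AND NOT Z) OR W
= (NOT Z AND W AND Y OR NOT Y AND NOT Z AND W OR NOT Z AND NOT W) AND NOT NOT (NOT Z AND NOT Z) OR W
= (NOT Z AND W OR NOT Z AND NOT W) AND NOT NOT (NOT Z AND NOT Z) OR W
= (NOT Z AND W OR NOT Z AND NOT W) AND NOT NOT NOT Z OR W
= NOT Z AND NOT NOT NOT Z OR W
= NOT Z AND NOT Z OR W
= NOT Z OR W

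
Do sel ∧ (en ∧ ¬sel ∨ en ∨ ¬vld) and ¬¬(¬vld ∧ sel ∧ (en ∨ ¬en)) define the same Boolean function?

E1: sel ∧ (en ∧ ¬sel ∨ en ∨ ¬vld)
    = sel ∧ (en ∨ ¬vld)   [absorption]
E2: ¬¬(¬vld ∧ sel ∧ (en ∨ ¬en))
    = ¬vld ∧ sel ∧ (en ∨ ¬en)   [double negation]
    = ¬vld ∧ sel   [complement / identity]
These differ: at en=1, sel=1, vld=1, E1 = 1 but E2 = 0.

No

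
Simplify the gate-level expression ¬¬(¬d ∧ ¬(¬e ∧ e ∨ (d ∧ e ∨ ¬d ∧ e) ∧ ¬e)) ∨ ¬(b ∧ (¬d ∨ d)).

¬¬(¬d ∧ ¬(¬e ∧ e ∨ (d ∧ e ∨ ¬d ∧ e) ∧ ¬e)) ∨ ¬(b ∧ (¬d ∨ d))
= ¬(d ∨ ¬e ∧ e ∨ (d ∧ e ∨ ¬d ∧ e) ∧ ¬e) ∨ ¬(b ∧ (¬d ∨ d))   [De Morgan]
= ¬(d ∨ ¬e ∧ e ∨ (d ∧ e ∨ ¬d ∧ e) ∧ ¬e) ∨ ¬b   [complement / identity]
= ¬(d ∨ ¬e ∧ e ∨ e ∧ ¬e) ∨ ¬b   [distribution]
= ¬(d ∨ ¬e ∧ e) ∨ ¬b   [complement / identity]
= ¬d ∨ ¬b   [complement / identity]

¬d ∨ ¬b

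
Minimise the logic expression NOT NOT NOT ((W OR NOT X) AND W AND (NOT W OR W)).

NOT W

NOT NOT NOT ((W OR NOT X) AND W AND (NOT W OR W))
= NOT NOT NOT ((W OR NOT X) AND W)
= NOT ((W OR NOT X) AND W)
= NOT W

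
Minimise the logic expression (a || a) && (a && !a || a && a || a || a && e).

(a || a) && (a && !a || a && a || a || a && e)
= (a || a) && (a || a || a && e)
= (a || a) && (a || a)
= a || a
= a

a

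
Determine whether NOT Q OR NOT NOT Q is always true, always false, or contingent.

always true

NOT Q OR NOT NOT Q
= NOT Q OR Q   [double negation]
= TRUE   [complement]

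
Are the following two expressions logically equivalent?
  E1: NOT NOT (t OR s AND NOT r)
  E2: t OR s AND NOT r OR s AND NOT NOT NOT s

E1: NOT NOT (t OR s AND NOT r)
    = t OR s AND NOT r
E2: t OR s AND NOT r OR s AND NOT NOT NOT s
    = t OR s AND NOT r OR s AND NOT s
    = t OR s AND NOT r
Both reduce to t OR s AND NOT r, so they are equivalent.

Yes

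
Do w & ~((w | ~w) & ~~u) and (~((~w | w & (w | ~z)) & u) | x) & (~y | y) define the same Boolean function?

E1: w & ~((w | ~w) & ~~u)
    = w & ~~~u
    = w & ~u
E2: (~((~w | w & (w | ~z)) & u) | x) & (~y | y)
    = (~((~w | w) & u) | x) & (~y | y)
    = (~u | x) & (~y | y)
    = ~u | x
These differ: at u=1, w=0, x=1, y=0, z=0, E1 = 0 but E2 = 1.

No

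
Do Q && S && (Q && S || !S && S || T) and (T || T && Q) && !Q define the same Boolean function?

No

E1: Q && S && (Q && S || !S && S || T)
    = Q && S && (Q && S || T)   [complement / identity]
    = Q && S   [absorption]
E2: (T || T && Q) && !Q
    = T && !Q   [absorption]
These differ: at Q=1, S=1, T=1, E1 = 1 but E2 = 0.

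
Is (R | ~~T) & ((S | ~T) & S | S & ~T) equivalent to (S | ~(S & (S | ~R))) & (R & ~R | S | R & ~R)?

E1: (R | ~~T) & ((S | ~T) & S | S & ~T)
    = (R | ~~T) & (S | S & ~T)   [absorption]
    = (R | ~~T) & S   [absorption]
    = (R | T) & S   [double negation]
E2: (S | ~(S & (S | ~R))) & (R & ~R | S | R & ~R)
    = (S | ~(S & (S | ~R))) & (R & ~R | S)   [complement / identity]
    = (S | ~S) & (R & ~R | S)   [absorption]
    = (S | ~S) & S   [complement / identity]
    = S   [complement / identity]
These differ: at R=0, S=1, T=0, E1 = 0 but E2 = 1.

No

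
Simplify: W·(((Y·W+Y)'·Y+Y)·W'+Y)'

W·(((Y·W+Y)'·Y+Y)·W'+Y)'
= W·((Y'·Y+Y)·W'+Y)'
= W·(Y·W'+Y)'
= W·Y'

W·Y'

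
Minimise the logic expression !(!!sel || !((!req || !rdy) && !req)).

!(!!sel || !((!req || !rdy) && !req))
= !sel && (!req || !rdy) && !req   [De Morgan]
= !sel && !req   [absorption]

!sel && !req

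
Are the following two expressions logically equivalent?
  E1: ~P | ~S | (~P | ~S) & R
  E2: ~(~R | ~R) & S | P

E1: ~P | ~S | (~P | ~S) & R
    = ~P | ~S   (absorption)
E2: ~(~R | ~R) & S | P
    = R & R & S | P   (De Morgan)
    = R & S | P   (idempotence)
These differ: at P=0, R=0, S=0, E1 = 1 but E2 = 0.

No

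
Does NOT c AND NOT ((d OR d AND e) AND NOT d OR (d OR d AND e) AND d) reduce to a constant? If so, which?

NOT c AND NOT ((d OR d AND e) AND NOT d OR (d OR d AND e) AND d)
= NOT c AND NOT (d OR d AND e)
= NOT c AND NOT d
This depends on c, d, so it is not a constant.

no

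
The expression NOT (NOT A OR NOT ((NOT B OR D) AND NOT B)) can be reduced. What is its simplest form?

NOT (NOT A OR NOT ((NOT B OR D) AND NOT B))
= A AND (NOT B OR D) AND NOT B   (De Morgan)
= A AND NOT B   (absorption)

A AND NOT B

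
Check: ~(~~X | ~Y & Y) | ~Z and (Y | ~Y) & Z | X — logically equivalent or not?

E1: ~(~~X | ~Y & Y) | ~Z
    = ~~~X | ~Z
    = ~X | ~Z
E2: (Y | ~Y) & Z | X
    = Z | X
These differ: at X=0, Y=0, Z=0, E1 = 1 but E2 = 0.

No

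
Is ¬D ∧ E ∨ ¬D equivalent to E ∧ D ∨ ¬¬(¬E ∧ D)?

No

E1: ¬D ∧ E ∨ ¬D
    = ¬D   (absorption)
E2: E ∧ D ∨ ¬¬(¬E ∧ D)
    = E ∧ D ∨ ¬E ∧ D   (double negation)
    = D   (distribution)
These differ: at D=0, E=0, E1 = 1 but E2 = 0.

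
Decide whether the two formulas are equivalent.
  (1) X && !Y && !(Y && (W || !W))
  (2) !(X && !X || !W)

E1: X && !Y && !(Y && (W || !W))
    = X && !Y && !Y
    = X && !Y
E2: !(X && !X || !W)
    = !!W
    = W
These differ: at W=1, X=0, Y=0, E1 = 0 but E2 = 1.

No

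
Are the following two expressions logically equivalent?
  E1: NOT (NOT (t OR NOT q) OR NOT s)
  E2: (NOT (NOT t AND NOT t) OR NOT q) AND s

E1: NOT (NOT (t OR NOT q) OR NOT s)
    = (t OR NOT q) AND s   [De Morgan]
E2: (NOT (NOT t AND NOT t) OR NOT q) AND s
    = (t OR t OR NOT q) AND s   [De Morgan]
    = (t OR NOT q) AND s   [idempotence]
Both reduce to (t OR NOT q) AND s, so they are equivalent.

Yes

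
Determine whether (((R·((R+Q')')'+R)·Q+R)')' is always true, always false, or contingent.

contingent

(((R·((R+Q')')'+R)·Q+R)')'
= (((R·(R+Q')+R)·Q+R)')'
= (((R+R)·Q+R)')'
= ((R·Q+R)')'
= R·Q+R
= R
This depends on R, so it is not a constant.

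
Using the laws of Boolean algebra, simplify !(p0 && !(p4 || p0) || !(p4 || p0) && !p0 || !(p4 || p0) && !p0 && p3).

!(p0 && !(p4 || p0) || !(p4 || p0) && !p0 || !(p4 || p0) && !p0 && p3)
= !(p0 && !(p4 || p0) || !(p4 || p0) && !p0)   (absorption)
= !!(p4 || p0)   (distribution)
= p4 || p0   (double negation)

p4 || p0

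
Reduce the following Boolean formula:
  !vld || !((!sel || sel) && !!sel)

!vld || !((!sel || sel) && !!sel)
= !vld || !((!sel || sel) && sel)   — double negation
= !vld || !sel   — complement / identity

!vld || !sel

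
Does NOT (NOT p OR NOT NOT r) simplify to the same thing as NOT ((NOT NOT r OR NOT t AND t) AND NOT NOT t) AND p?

No

E1: NOT (NOT p OR NOT NOT r)
    = p AND NOT r   (De Morgan)
E2: NOT ((NOT NOT r OR NOT t AND t) AND NOT NOT t) AND p
    = NOT (NOT NOT r AND NOT NOT t) AND p   (complement / identity)
    = (NOT r OR NOT t) AND p   (De Morgan)
These differ: at p=1, r=1, t=0, E1 = 0 but E2 = 1.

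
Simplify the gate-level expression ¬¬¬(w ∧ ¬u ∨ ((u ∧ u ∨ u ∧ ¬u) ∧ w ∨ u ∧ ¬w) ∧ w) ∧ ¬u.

¬w ∧ ¬u

¬¬¬(w ∧ ¬u ∨ ((u ∧ u ∨ u ∧ ¬u) ∧ w ∨ u ∧ ¬w) ∧ w) ∧ ¬u
= ¬¬¬(w ∧ ¬u ∨ (u ∧ w ∨ u ∧ ¬w) ∧ w) ∧ ¬u   — distribution
= ¬¬¬(w ∧ ¬u ∨ u ∧ w) ∧ ¬u   — distribution
= ¬(w ∧ ¬u ∨ u ∧ w) ∧ ¬u   — double negation
= ¬w ∧ ¬u   — distribution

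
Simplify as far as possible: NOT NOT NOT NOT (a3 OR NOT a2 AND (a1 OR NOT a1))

NOT NOT NOT NOT (a3 OR NOT a2 AND (a1 OR NOT a1))
= NOT NOT (a3 OR NOT a2 AND (a1 OR NOT a1))   [double negation]
= NOT NOT (a3 OR NOT a2)   [complement / identity]
= a3 OR NOT a2   [double negation]

a3 OR NOT a2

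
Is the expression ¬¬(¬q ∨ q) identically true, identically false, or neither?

¬¬(¬q ∨ q)
= ¬q ∨ q   (double negation)
= True   (complement)

identically true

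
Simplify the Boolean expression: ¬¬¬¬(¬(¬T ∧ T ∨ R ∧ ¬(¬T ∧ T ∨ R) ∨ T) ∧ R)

¬¬¬¬(¬(¬T ∧ T ∨ R ∧ ¬(¬T ∧ T ∨ R) ∨ T) ∧ R)
= ¬¬¬¬(¬(¬T ∧ T ∨ R ∧ ¬R ∨ T) ∧ R)   [complement / identity]
= ¬¬(¬(¬T ∧ T ∨ R ∧ ¬R ∨ T) ∧ R)   [double negation]
= ¬¬(¬(¬T ∧ T ∨ T) ∧ R)   [complement / identity]
= ¬(¬T ∧ T ∨ T) ∧ R   [double negation]
= ¬T ∧ R   [complement / identity]

¬T ∧ R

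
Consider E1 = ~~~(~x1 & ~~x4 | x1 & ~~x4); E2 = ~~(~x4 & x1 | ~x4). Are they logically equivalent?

Yes

E1: ~~~(~x1 & ~~x4 | x1 & ~~x4)
    = ~~~~~x4   [distribution]
    = ~~~x4   [double negation]
    = ~x4   [double negation]
E2: ~~(~x4 & x1 | ~x4)
    = ~x4 & x1 | ~x4   [double negation]
    = ~x4   [absorption]
Both reduce to ~x4, so they are equivalent.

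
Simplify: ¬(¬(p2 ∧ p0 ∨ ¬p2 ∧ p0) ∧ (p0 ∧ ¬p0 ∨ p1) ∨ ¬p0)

¬(¬(p2 ∧ p0 ∨ ¬p2 ∧ p0) ∧ (p0 ∧ ¬p0 ∨ p1) ∨ ¬p0)
= ¬(¬p0 ∧ (p0 ∧ ¬p0 ∨ p1) ∨ ¬p0)   (distribution)
= ¬(¬p0 ∧ p1 ∨ ¬p0)   (complement / identity)
= ¬¬p0   (absorption)
= p0   (double negation)

p0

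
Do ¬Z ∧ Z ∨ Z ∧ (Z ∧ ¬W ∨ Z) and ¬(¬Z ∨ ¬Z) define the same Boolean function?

Yes

E1: ¬Z ∧ Z ∨ Z ∧ (Z ∧ ¬W ∨ Z)
    = ¬Z ∧ Z ∨ Z ∧ Z   — absorption
    = Z   — distribution
E2: ¬(¬Z ∨ ¬Z)
    = Z ∧ Z   — De Morgan
    = Z   — idempotence
Both reduce to Z, so they are equivalent.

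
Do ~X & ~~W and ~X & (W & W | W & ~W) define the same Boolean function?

E1: ~X & ~~W
    = ~X & W
E2: ~X & (W & W | W & ~W)
    = ~X & W
Both reduce to ~X & W, so they are equivalent.

Yes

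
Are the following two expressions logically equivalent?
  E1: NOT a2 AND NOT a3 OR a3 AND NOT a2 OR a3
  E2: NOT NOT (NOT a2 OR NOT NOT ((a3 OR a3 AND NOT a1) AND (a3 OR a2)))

Yes

E1: NOT a2 AND NOT a3 OR a3 AND NOT a2 OR a3
    = NOT a2 OR a3   — distribution
E2: NOT NOT (NOT a2 OR NOT NOT ((a3 OR a3 AND NOT a1) AND (a3 OR a2)))
    = NOT NOT (NOT a2 OR NOT NOT (a3 AND (a3 OR a2)))   — absorption
    = NOT NOT (NOT a2 OR NOT NOT a3)   — absorption
    = NOT NOT (NOT a2 OR a3)   — double negation
    = NOT a2 OR a3   — double negation
Both reduce to NOT a2 OR a3, so they are equivalent.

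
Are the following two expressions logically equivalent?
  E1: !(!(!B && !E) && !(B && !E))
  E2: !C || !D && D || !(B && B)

No

E1: !(!(!B && !E) && !(B && !E))
    = !B && !E || B && !E   (De Morgan)
    = !E   (distribution)
E2: !C || !D && D || !(B && B)
    = !C || !(B && B)   (complement / identity)
    = !C || !B   (idempotence)
These differ: at B=0, C=0, D=0, E=1, E1 = 0 but E2 = 1.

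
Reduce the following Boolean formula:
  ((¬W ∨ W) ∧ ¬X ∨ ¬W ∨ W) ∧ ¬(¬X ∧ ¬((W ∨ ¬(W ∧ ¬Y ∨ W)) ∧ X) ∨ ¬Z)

((¬W ∨ W) ∧ ¬X ∨ ¬W ∨ W) ∧ ¬(¬X ∧ ¬((W ∨ ¬(W ∧ ¬Y ∨ W)) ∧ X) ∨ ¬Z)
= ((¬W ∨ W) ∧ ¬X ∨ ¬W ∨ W) ∧ ¬(¬X ∧ ¬((W ∨ ¬W) ∧ X) ∨ ¬Z)
= ((¬W ∨ W) ∧ ¬X ∨ ¬W ∨ W) ∧ ¬(¬X ∧ ¬X ∨ ¬Z)
= (¬W ∨ W) ∧ ¬(¬X ∧ ¬X ∨ ¬Z)
= (¬W ∨ W) ∧ ¬(¬X ∨ ¬Z)
= ¬(¬X ∨ ¬Z)
= X ∧ Z

X ∧ Z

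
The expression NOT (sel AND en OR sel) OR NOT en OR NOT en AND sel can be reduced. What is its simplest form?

NOT sel OR NOT en

NOT (sel AND en OR sel) OR NOT en OR NOT en AND sel
= NOT (sel AND en OR sel) OR NOT en   — absorption
= NOT sel OR NOT en   — absorption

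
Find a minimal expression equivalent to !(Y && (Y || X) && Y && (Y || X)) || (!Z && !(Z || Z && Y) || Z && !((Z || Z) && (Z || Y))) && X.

!Y || !Z && X

!(Y && (Y || X) && Y && (Y || X)) || (!Z && !(Z || Z && Y) || Z && !((Z || Z) && (Z || Y))) && X
= !(Y && (Y || X) && Y && (Y || X)) || (!Z && !(Z || Z && Y) || Z && !(Z || Z && Y)) && X   [distribution]
= !(Y && (Y || X)) || (!Z && !(Z || Z && Y) || Z && !(Z || Z && Y)) && X   [idempotence]
= !Y || (!Z && !(Z || Z && Y) || Z && !(Z || Z && Y)) && X   [absorption]
= !Y || !(Z || Z && Y) && X   [distribution]
= !Y || !Z && X   [absorption]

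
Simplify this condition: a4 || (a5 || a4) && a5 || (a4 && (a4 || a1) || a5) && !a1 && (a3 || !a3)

a4 || a5

a4 || (a5 || a4) && a5 || (a4 && (a4 || a1) || a5) && !a1 && (a3 || !a3)
= a4 || (a5 || a4) && a5 || (a4 || a5) && !a1 && (a3 || !a3)   (absorption)
= a4 || (a5 || a4) && a5 || (a4 || a5) && !a1   (complement / identity)
= a4 || a5 || (a4 || a5) && !a1   (absorption)
= a4 || a5   (absorption)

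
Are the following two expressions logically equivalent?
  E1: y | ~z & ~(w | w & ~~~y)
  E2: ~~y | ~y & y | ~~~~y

E1: y | ~z & ~(w | w & ~~~y)
    = y | ~z & ~(w | w & ~y)   (double negation)
    = y | ~z & ~w   (absorption)
E2: ~~y | ~y & y | ~~~~y
    = ~~y | ~~~~y   (complement / identity)
    = ~~y | ~~y   (double negation)
    = ~~y   (idempotence)
    = y   (double negation)
These differ: at w=0, y=0, z=0, E1 = 1 but E2 = 0.

No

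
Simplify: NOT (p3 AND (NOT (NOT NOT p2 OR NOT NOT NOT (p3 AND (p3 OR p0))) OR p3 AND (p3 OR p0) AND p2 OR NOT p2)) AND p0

NOT (p3 AND (NOT (NOT NOT p2 OR NOT NOT NOT (p3 AND (p3 OR p0))) OR p3 AND (p3 OR p0) AND p2 OR NOT p2)) AND p0
= NOT (p3 AND (NOT (NOT NOT p2 OR NOT (p3 AND (p3 OR p0))) OR p3 AND (p3 OR p0) AND p2 OR NOT p2)) AND p0
= NOT (p3 AND (NOT p2 AND p3 AND (p3 OR p0) OR p3 AND (p3 OR p0) AND p2 OR NOT p2)) AND p0
= NOT (p3 AND (p3 AND (p3 OR p0) OR NOT p2)) AND p0
= NOT (p3 AND (p3 OR NOT p2)) AND p0
= NOT p3 AND p0

NOT p3 AND p0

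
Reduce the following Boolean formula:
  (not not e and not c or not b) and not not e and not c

(not not e and not c or not b) and not not e and not c
= not not e and not c   [absorption]
= e and not c   [double negation]

e and not c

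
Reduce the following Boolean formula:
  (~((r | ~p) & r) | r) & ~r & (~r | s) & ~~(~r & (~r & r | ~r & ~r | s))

~r

(~((r | ~p) & r) | r) & ~r & (~r | s) & ~~(~r & (~r & r | ~r & ~r | s))
= (~((r | ~p) & r) | r) & ~r & (~r | s) & ~~(~r & (~r | s))
= (~r | r) & ~r & (~r | s) & ~~(~r & (~r | s))
= ~r & (~r | s) & ~~(~r & (~r | s))
= ~r & (~r | s) & ~r & (~r | s)
= ~r & (~r | s)
= ~r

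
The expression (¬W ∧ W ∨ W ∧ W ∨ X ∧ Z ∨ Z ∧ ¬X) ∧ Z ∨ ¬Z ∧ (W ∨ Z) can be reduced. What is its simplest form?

(¬W ∧ W ∨ W ∧ W ∨ X ∧ Z ∨ Z ∧ ¬X) ∧ Z ∨ ¬Z ∧ (W ∨ Z)
= (W ∨ X ∧ Z ∨ Z ∧ ¬X) ∧ Z ∨ ¬Z ∧ (W ∨ Z)   [distribution]
= (W ∨ Z) ∧ Z ∨ ¬Z ∧ (W ∨ Z)   [distribution]
= W ∨ Z   [distribution]

W ∨ Z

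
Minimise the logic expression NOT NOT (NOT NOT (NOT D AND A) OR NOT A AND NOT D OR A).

NOT NOT (NOT NOT (NOT D AND A) OR NOT A AND NOT D OR A)
= NOT NOT (NOT D AND A OR NOT A AND NOT D OR A)   (double negation)
= NOT NOT (NOT D OR A)   (distribution)
= NOT D OR A   (double negation)

NOT D OR A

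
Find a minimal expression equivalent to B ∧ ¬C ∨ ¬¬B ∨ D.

B ∨ D

B ∧ ¬C ∨ ¬¬B ∨ D
= B ∧ ¬C ∨ B ∨ D
= B ∨ D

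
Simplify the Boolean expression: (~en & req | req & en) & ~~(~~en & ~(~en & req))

(~en & req | req & en) & ~~(~~en & ~(~en & req))
= (~en & req | req & en) & ~(~en | ~en & req)   — De Morgan
= (~en & req | req & en) & ~~en   — absorption
= req & ~~en   — distribution
= req & en   — double negation

req & en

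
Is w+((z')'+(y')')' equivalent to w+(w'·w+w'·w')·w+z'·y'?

E1: w+((z')'+(y')')'
    = w+z'·y'
E2: w+(w'·w+w'·w')·w+z'·y'
    = w+w'·w+z'·y'
    = w+z'·y'
Both reduce to w+z'·y', so they are equivalent.

Yes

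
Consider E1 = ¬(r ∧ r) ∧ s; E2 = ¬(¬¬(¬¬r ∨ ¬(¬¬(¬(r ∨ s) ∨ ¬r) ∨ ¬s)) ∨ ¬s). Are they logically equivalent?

Yes

E1: ¬(r ∧ r) ∧ s
    = ¬r ∧ s   (idempotence)
E2: ¬(¬¬(¬¬r ∨ ¬(¬¬(¬(r ∨ s) ∨ ¬r) ∨ ¬s)) ∨ ¬s)
    = ¬(¬(¬r ∧ (¬¬(¬(r ∨ s) ∨ ¬r) ∨ ¬s)) ∨ ¬s)   (De Morgan)
    = ¬r ∧ (¬¬(¬(r ∨ s) ∨ ¬r) ∨ ¬s) ∧ s   (De Morgan)
    = ¬r ∧ (¬((r ∨ s) ∧ r) ∨ ¬s) ∧ s   (De Morgan)
    = ¬r ∧ (¬r ∨ ¬s) ∧ s   (absorption)
    = ¬r ∧ s   (absorption)
Both reduce to ¬r ∧ s, so they are equivalent.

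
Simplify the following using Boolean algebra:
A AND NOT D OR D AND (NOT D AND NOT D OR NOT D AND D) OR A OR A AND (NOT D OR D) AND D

A

A AND NOT D OR D AND (NOT D AND NOT D OR NOT D AND D) OR A OR A AND (NOT D OR D) AND D
= A AND NOT D OR D AND NOT D OR A OR A AND (NOT D OR D) AND D   [distribution]
= A AND NOT D OR D AND NOT D OR A OR A AND D   [complement / identity]
= A AND NOT D OR A OR A AND D   [complement / identity]
= A OR A AND D   [absorption]
= A   [absorption]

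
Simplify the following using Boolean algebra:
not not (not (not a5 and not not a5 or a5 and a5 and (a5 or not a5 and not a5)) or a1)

not a5 or a1

not not (not (not a5 and not not a5 or a5 and a5 and (a5 or not a5 and not a5)) or a1)
= not not (not (not a5 and not not a5 or a5 and a5 and (a5 or not a5)) or a1)
= not not (not (not a5 and not not a5 or a5 and a5) or a1)
= not not (not (not a5 and a5 or a5 and a5) or a1)
= not not (not a5 or a1)
= not a5 or a1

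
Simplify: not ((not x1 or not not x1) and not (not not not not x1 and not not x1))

not ((not x1 or not not x1) and not (not not not not x1 and not not x1))
= not ((not x1 or not not x1) and not (not not x1 and not not x1))
= not ((not x1 or not not x1) and (not x1 or not x1))
= not (not not x1 and not x1 or not x1)
= not (x1 and not x1 or not x1)
= not not x1
= x1

x1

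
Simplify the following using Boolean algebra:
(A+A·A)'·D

A'·D

(A+A·A)'·D
= (A+A)'·D   [idempotence]
= A'·D   [idempotence]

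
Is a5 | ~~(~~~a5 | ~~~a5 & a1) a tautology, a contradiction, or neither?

tautology

a5 | ~~(~~~a5 | ~~~a5 & a1)
= a5 | ~~~~~a5   [absorption]
= a5 | ~~~a5   [double negation]
= a5 | ~a5   [double negation]
= 1   [complement]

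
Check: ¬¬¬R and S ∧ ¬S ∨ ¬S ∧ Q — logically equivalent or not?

E1: ¬¬¬R
    = ¬R   [double negation]
E2: S ∧ ¬S ∨ ¬S ∧ Q
    = ¬S ∧ Q   [complement / identity]
These differ: at Q=0, R=0, S=0, E1 = 1 but E2 = 0.

No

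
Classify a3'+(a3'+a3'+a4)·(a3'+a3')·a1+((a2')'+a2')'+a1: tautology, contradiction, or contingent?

contingent

a3'+(a3'+a3'+a4)·(a3'+a3')·a1+((a2')'+a2')'+a1
= a3'+(a3'+a3')·a1+((a2')'+a2')'+a1
= a3'+(a3'+a3')·a1+a2'·a2+a1
= a3'+a3'·a1+a2'·a2+a1
= a3'+a3'·a1+a1
= a3'+a1
This depends on a1, a3, so it is not a constant.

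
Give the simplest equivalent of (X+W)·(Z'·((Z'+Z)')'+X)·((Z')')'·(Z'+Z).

(X+W)·Z'

(X+W)·(Z'·((Z'+Z)')'+X)·((Z')')'·(Z'+Z)
= (X+W)·(Z'·((Z'+Z)')'+X)·Z'·(Z'+Z)   [double negation]
= (X+W)·(Z'·(Z'+Z)+X)·Z'·(Z'+Z)   [double negation]
= (X+W)·Z'·(Z'+Z)   [absorption]
= (X+W)·Z'   [complement / identity]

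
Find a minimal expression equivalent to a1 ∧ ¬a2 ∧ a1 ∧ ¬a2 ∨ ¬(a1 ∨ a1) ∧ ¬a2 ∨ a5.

¬a2 ∨ a5

a1 ∧ ¬a2 ∧ a1 ∧ ¬a2 ∨ ¬(a1 ∨ a1) ∧ ¬a2 ∨ a5
= a1 ∧ ¬a2 ∨ ¬(a1 ∨ a1) ∧ ¬a2 ∨ a5   (idempotence)
= a1 ∧ ¬a2 ∨ ¬a1 ∧ ¬a2 ∨ a5   (idempotence)
= ¬a2 ∨ a5   (distribution)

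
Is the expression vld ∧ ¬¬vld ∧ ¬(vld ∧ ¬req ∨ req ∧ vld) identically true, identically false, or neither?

vld ∧ ¬¬vld ∧ ¬(vld ∧ ¬req ∨ req ∧ vld)
= vld ∧ ¬¬vld ∧ ¬vld   (distribution)
= vld ∧ vld ∧ ¬vld   (double negation)
= vld ∧ ¬vld   (idempotence)
= False   (complement)

identically false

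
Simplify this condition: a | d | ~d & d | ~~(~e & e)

a | d

a | d | ~d & d | ~~(~e & e)
= a | d | ~~(~e & e)   (complement / identity)
= a | d | ~e & e   (double negation)
= a | d   (complement / identity)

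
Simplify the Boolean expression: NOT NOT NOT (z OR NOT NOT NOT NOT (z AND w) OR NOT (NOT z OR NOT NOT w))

NOT z

NOT NOT NOT (z OR NOT NOT NOT NOT (z AND w) OR NOT (NOT z OR NOT NOT w))
= NOT NOT NOT (z OR NOT NOT (z AND w) OR NOT (NOT z OR NOT NOT w))   — double negation
= NOT NOT NOT (z OR NOT NOT (z AND w) OR z AND NOT w)   — De Morgan
= NOT NOT NOT (z OR z AND w OR z AND NOT w)   — double negation
= NOT (z OR z AND w OR z AND NOT w)   — double negation
= NOT (z OR z AND NOT w)   — absorption
= NOT z   — absorption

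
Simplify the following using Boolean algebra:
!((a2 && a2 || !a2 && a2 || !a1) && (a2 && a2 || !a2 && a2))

!a2

!((a2 && a2 || !a2 && a2 || !a1) && (a2 && a2 || !a2 && a2))
= !(a2 && a2 || !a2 && a2)
= !a2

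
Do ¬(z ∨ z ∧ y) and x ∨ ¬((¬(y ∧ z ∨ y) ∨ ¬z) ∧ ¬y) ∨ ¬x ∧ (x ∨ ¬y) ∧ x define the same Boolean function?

E1: ¬(z ∨ z ∧ y)
    = ¬z   [absorption]
E2: x ∨ ¬((¬(y ∧ z ∨ y) ∨ ¬z) ∧ ¬y) ∨ ¬x ∧ (x ∨ ¬y) ∧ x
    = x ∨ ¬((¬(y ∧ z ∨ y) ∨ ¬z) ∧ ¬y) ∨ ¬x ∧ x   [absorption]
    = x ∨ ¬((¬y ∨ ¬z) ∧ ¬y) ∨ ¬x ∧ x   [absorption]
    = x ∨ ¬¬y ∨ ¬x ∧ x   [absorption]
    = x ∨ y ∨ ¬x ∧ x   [double negation]
    = x ∨ y   [complement / identity]
These differ: at x=1, y=1, z=1, E1 = 0 but E2 = 1.

No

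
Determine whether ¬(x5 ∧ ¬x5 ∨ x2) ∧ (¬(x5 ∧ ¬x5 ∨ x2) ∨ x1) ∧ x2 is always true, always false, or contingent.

¬(x5 ∧ ¬x5 ∨ x2) ∧ (¬(x5 ∧ ¬x5 ∨ x2) ∨ x1) ∧ x2
= ¬(x5 ∧ ¬x5 ∨ x2) ∧ x2
= ¬x2 ∧ x2
= False

always false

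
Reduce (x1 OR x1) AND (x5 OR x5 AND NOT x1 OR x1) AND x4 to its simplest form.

x1 AND x4

(x1 OR x1) AND (x5 OR x5 AND NOT x1 OR x1) AND x4
= (x1 OR x1) AND (x5 OR x1) AND x4   — absorption
= (x1 AND x5 OR x1) AND x4   — distribution
= x1 AND x4   — absorption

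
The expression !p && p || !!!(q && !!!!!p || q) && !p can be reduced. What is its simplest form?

!q && !p

!p && p || !!!(q && !!!!!p || q) && !p
= !p && p || !(q && !!!!!p || q) && !p   — double negation
= !p && p || !(q && !!!p || q) && !p   — double negation
= !p && p || !(q && !p || q) && !p   — double negation
= !p && p || !q && !p   — absorption
= !q && !p   — complement / identity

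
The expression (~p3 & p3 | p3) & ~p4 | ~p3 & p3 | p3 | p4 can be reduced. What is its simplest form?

(~p3 & p3 | p3) & ~p4 | ~p3 & p3 | p3 | p4
= ~p3 & p3 | p3 | p4   [absorption]
= p3 | p4   [complement / identity]

p3 | p4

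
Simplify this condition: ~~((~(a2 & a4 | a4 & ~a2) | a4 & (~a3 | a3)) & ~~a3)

a3

~~((~(a2 & a4 | a4 & ~a2) | a4 & (~a3 | a3)) & ~~a3)
= ~~((~(a2 & a4 | a4 & ~a2) | a4 & (~a3 | a3)) & a3)   (double negation)
= ~~((~a4 | a4 & (~a3 | a3)) & a3)   (distribution)
= ~~((~a4 | a4) & a3)   (complement / identity)
= ~~a3   (complement / identity)
= a3   (double negation)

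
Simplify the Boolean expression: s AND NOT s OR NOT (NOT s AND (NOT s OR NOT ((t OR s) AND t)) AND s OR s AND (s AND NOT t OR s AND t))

NOT s

s AND NOT s OR NOT (NOT s AND (NOT s OR NOT ((t OR s) AND t)) AND s OR s AND (s AND NOT t OR s AND t))
= s AND NOT s OR NOT (NOT s AND (NOT s OR NOT ((t OR s) AND t)) AND s OR s AND s)   — distribution
= NOT (NOT s AND (NOT s OR NOT ((t OR s) AND t)) AND s OR s AND s)   — complement / identity
= NOT (NOT s AND (NOT s OR NOT t) AND s OR s AND s)   — absorption
= NOT (NOT s AND s OR s AND s)   — absorption
= NOT s   — distribution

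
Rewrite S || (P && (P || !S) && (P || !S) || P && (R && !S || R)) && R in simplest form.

S || P && R

S || (P && (P || !S) && (P || !S) || P && (R && !S || R)) && R
= S || (P && (P || !S) && (P || !S) || P && R) && R   — absorption
= S || (P && (P || !S) || P && R) && R   — idempotence
= S || (P || P && R) && R   — absorption
= S || P && R   — absorption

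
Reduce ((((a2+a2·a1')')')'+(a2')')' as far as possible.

0

((((a2+a2·a1')')')'+(a2')')'
= (((a2')')'+(a2')')'
= (a2')'·a2'
= a2·a2'
= 0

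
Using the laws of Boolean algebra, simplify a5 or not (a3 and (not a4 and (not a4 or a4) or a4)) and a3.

a5

a5 or not (a3 and (not a4 and (not a4 or a4) or a4)) and a3
= a5 or not (a3 and (not a4 or a4)) and a3   (complement / identity)
= a5 or not a3 and a3   (complement / identity)
= a5   (complement / identity)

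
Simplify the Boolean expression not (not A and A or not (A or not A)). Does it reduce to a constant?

not (not A and A or not (A or not A))
= not not (A or not A)   (complement / identity)
= A or not A   (double negation)
= True   (complement)

True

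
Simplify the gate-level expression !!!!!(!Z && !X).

!!!!!(!Z && !X)
= !!!(!Z && !X)   (double negation)
= !!(Z || X)   (De Morgan)
= Z || X   (double negation)

Z || X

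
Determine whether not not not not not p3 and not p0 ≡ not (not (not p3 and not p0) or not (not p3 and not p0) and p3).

Yes

E1: not not not not not p3 and not p0
    = not not not p3 and not p0   [double negation]
    = not p3 and not p0   [double negation]
E2: not (not (not p3 and not p0) or not (not p3 and not p0) and p3)
    = not not (not p3 and not p0)   [absorption]
    = not p3 and not p0   [double negation]
Both reduce to not p3 and not p0, so they are equivalent.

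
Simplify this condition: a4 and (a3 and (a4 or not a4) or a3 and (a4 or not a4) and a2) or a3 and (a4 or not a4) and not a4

a3

a4 and (a3 and (a4 or not a4) or a3 and (a4 or not a4) and a2) or a3 and (a4 or not a4) and not a4
= a4 and a3 and (a4 or not a4) or a3 and (a4 or not a4) and not a4
= a3 and (a4 or not a4)
= a3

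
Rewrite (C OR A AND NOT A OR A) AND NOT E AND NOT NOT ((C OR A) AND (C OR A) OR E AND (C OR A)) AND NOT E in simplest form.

(C OR A AND NOT A OR A) AND NOT E AND NOT NOT ((C OR A) AND (C OR A) OR E AND (C OR A)) AND NOT E
= (C OR A) AND NOT E AND NOT NOT ((C OR A) AND (C OR A) OR E AND (C OR A)) AND NOT E   — complement / identity
= (C OR A) AND NOT E AND NOT NOT ((C OR A) AND (C OR A OR E)) AND NOT E   — distribution
= (C OR A) AND NOT E AND (C OR A) AND (C OR A OR E) AND NOT E   — double negation
= (C OR A) AND NOT E AND (C OR A) AND NOT E   — absorption
= (C OR A) AND NOT E   — idempotence

(C OR A) AND NOT E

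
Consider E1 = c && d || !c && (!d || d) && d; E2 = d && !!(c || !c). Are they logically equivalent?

E1: c && d || !c && (!d || d) && d
    = c && d || !c && d   [complement / identity]
    = d   [distribution]
E2: d && !!(c || !c)
    = d && (c || !c)   [double negation]
    = d   [complement / identity]
Both reduce to d, so they are equivalent.

Yes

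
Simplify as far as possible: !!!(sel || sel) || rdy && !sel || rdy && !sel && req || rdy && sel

!!!(sel || sel) || rdy && !sel || rdy && !sel && req || rdy && sel
= !!!(sel || sel) || rdy && !sel || rdy && sel   [absorption]
= !!!(sel || sel) || rdy   [distribution]
= !(sel || sel) || rdy   [double negation]
= !sel || rdy   [idempotence]

!sel || rdy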